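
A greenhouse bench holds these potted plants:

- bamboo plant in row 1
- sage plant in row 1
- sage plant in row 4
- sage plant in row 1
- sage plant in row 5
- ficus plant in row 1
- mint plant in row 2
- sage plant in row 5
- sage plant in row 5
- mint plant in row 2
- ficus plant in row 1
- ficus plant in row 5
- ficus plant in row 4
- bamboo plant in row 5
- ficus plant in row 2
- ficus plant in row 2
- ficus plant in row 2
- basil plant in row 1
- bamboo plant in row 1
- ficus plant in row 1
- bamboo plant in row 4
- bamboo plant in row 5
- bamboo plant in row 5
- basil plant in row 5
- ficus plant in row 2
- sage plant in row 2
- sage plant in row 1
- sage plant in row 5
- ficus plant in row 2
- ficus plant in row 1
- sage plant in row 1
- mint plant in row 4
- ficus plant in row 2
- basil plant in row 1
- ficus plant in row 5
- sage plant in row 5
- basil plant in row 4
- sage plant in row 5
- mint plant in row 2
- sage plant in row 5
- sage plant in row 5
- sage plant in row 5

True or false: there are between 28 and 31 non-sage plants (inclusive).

There are 27 non-sage plants.
The claim requires 28 ≤ 27 ≤ 31, which does not hold.

False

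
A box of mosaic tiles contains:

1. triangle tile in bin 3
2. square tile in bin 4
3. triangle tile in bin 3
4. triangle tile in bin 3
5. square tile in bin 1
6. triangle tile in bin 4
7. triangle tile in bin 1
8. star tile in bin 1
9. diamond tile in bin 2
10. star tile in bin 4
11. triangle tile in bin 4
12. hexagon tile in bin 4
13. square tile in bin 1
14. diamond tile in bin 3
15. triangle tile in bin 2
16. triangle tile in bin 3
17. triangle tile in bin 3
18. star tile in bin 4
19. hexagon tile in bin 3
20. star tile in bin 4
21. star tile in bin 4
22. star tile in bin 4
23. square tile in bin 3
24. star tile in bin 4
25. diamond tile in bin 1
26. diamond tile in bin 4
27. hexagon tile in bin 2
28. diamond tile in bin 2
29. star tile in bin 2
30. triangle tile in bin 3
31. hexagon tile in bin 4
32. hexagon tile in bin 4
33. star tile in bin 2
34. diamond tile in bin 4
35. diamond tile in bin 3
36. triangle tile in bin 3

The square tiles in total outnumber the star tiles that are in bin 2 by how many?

2

square tiles: 4.
star tiles in bin 2: 2.
4 − 2 = 2.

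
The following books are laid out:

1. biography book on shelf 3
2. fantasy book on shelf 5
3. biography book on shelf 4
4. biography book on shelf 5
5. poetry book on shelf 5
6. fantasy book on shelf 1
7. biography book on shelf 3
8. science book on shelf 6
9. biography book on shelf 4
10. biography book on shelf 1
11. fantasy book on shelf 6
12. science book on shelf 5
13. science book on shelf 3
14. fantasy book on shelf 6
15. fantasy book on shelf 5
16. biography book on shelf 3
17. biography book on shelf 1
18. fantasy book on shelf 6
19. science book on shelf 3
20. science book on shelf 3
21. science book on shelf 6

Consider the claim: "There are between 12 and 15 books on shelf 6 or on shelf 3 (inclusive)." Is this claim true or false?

books on shelf 6 or on shelf 3: 11.
The claim requires 12 ≤ 11 ≤ 15, which does not hold.

False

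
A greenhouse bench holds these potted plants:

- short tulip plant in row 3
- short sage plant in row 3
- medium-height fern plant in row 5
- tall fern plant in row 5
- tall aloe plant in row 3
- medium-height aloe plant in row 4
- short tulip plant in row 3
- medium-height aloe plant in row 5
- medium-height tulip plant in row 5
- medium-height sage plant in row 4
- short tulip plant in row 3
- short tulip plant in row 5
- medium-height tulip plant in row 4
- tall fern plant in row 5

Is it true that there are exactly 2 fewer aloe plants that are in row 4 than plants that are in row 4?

|aloe plants in row 4| = 1.
|plants in row 4| = 3.
The claim requires 3 − 1 (= 2) to equal 2, which holds.

True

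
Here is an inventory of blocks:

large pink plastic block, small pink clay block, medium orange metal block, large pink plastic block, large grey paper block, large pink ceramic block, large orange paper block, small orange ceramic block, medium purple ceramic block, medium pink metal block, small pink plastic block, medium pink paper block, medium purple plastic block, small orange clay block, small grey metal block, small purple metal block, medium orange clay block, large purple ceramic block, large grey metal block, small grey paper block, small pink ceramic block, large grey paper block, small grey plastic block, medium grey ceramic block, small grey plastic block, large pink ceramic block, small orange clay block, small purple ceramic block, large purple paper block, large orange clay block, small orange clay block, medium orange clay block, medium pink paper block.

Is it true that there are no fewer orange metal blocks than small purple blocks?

False

|orange metal blocks| = 1.
|small purple blocks| = 2.
The claim requires 1 ≥ 2, which does not hold.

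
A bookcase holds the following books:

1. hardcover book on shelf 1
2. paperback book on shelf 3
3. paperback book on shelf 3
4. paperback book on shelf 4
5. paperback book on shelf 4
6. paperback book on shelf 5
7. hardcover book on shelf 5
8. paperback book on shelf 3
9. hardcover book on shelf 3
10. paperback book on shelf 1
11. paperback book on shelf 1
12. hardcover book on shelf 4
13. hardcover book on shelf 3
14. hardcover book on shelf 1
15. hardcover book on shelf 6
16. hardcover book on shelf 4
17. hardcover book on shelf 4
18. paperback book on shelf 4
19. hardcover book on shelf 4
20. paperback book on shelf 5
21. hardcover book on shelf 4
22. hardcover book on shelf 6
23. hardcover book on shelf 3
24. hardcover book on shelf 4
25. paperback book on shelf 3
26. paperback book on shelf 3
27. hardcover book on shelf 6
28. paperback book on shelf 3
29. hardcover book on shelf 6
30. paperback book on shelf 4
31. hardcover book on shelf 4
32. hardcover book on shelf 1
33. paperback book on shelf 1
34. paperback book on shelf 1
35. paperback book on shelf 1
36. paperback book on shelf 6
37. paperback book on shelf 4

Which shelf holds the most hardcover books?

shelf 4

Counts by shelf (restricted to hardcover books): shelf 4→7, shelf 6→4, shelf 1→3, shelf 3→3, shelf 5→1.
The maximum is 7, held uniquely by shelf 4.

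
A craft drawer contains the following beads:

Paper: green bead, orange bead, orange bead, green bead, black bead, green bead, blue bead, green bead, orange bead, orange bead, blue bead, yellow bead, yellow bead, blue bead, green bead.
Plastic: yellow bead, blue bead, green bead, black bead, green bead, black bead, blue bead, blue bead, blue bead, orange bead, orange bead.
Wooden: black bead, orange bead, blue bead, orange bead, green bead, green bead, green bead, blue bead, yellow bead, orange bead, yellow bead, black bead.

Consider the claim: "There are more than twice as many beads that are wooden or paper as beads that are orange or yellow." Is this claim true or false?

There are 27 beads that are wooden or paper.
There are 14 beads that are orange or yellow.
The claim requires 27 > 2 × 14 = 28, which does not hold.

False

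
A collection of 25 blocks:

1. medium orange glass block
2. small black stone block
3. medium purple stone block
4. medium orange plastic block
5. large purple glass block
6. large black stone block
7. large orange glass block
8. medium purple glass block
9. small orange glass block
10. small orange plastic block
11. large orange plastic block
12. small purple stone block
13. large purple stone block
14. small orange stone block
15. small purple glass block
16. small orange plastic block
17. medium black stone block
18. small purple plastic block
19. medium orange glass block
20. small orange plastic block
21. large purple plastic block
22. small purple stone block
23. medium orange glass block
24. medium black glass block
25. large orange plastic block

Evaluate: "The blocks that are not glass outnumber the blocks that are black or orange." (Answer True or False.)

|blocks that are not glass| = 16.
|blocks that are black or orange| = 16.
The claim requires 16 > 16, which does not hold.

False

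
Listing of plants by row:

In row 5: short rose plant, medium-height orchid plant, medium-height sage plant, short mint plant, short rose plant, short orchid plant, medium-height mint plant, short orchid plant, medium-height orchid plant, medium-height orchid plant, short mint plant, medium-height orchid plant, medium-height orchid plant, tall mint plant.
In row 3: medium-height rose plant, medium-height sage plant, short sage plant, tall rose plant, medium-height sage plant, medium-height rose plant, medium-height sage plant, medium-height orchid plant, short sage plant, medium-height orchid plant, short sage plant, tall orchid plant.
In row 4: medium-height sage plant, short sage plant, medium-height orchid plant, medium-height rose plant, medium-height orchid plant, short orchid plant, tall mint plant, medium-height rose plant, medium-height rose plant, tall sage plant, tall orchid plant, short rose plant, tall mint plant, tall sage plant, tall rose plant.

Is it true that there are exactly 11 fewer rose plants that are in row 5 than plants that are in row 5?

False

There are 2 rose plants in row 5.
There are 14 plants in row 5.
The claim requires 14 − 2 (= 12) to equal 11, which does not hold.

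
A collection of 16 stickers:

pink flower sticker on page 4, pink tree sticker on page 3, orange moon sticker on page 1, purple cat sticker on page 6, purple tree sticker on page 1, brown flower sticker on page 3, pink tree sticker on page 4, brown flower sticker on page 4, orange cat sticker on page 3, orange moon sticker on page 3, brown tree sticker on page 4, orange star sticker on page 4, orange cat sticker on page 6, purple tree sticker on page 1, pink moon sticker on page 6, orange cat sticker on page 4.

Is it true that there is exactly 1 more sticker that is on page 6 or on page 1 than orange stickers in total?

False

There are 6 stickers on page 6 or on page 1.
There are 6 orange stickers.
The claim requires 6 − 6 (= 0) to equal 1, which does not hold.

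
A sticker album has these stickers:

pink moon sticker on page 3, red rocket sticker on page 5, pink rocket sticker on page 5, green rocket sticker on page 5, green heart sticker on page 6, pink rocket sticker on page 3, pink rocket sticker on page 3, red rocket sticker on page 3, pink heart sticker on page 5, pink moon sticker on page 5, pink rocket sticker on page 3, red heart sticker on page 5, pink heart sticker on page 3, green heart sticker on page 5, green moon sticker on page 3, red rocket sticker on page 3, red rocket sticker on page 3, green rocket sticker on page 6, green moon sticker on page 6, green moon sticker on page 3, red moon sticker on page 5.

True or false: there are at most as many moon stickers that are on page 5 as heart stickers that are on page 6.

There are 2 moon stickers on page 5.
There is 1 heart sticker on page 6.
The claim requires 2 ≤ 1, which does not hold.

False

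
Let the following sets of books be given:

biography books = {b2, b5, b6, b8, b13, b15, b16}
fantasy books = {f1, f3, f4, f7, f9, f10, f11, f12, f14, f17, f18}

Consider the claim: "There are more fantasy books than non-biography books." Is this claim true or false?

There are 11 fantasy books.
There are 11 non-biography books.
The claim requires 11 > 11, which does not hold.

False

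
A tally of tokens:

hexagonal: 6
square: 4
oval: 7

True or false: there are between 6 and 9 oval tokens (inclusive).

There are 7 oval tokens.
The claim requires 6 ≤ 7 ≤ 9, which holds.

True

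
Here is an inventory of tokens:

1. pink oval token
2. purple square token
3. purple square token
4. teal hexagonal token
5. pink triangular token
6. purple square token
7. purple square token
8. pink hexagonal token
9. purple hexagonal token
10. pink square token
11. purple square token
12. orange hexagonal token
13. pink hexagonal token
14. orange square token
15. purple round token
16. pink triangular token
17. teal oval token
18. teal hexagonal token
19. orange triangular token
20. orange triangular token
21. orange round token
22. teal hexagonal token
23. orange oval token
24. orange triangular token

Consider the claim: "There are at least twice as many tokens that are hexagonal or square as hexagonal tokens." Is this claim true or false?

True

tokens that are hexagonal or square: 14.
hexagonal tokens: 7.
The claim requires 14 ≥ 2 × 7 = 14, which holds.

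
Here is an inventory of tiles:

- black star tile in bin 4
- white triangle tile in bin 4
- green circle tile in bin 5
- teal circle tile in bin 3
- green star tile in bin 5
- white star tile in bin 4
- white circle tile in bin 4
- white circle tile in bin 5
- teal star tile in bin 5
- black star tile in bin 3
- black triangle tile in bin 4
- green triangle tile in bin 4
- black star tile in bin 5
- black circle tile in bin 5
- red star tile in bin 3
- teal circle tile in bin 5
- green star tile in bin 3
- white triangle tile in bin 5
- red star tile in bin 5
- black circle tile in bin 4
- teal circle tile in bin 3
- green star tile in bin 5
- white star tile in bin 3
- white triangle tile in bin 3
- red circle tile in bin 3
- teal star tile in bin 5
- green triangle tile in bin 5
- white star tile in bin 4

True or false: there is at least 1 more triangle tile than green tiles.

False

|triangle tiles| = 6.
|green tiles| = 6.
The claim requires 6 − 6 = 0 ≥ 1, which does not hold.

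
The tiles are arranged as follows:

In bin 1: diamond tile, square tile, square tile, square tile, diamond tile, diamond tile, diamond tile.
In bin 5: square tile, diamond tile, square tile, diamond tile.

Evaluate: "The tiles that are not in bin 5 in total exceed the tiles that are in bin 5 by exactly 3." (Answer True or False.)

True

There are 7 tiles that are not in bin 5.
There are 4 tiles in bin 5.
The claim requires 7 − 4 (= 3) to equal 3, which holds.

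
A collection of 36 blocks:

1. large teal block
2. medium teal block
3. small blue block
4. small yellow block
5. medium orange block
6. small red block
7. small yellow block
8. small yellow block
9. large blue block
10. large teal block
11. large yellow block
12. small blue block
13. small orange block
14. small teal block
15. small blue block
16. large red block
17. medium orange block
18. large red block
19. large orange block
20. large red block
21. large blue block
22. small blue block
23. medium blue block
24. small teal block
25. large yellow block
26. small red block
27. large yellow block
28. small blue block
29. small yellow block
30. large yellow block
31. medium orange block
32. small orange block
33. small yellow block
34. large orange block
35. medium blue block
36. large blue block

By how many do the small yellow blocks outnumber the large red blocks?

small yellow blocks: 5.
large red blocks: 3.
5 − 3 = 2.

2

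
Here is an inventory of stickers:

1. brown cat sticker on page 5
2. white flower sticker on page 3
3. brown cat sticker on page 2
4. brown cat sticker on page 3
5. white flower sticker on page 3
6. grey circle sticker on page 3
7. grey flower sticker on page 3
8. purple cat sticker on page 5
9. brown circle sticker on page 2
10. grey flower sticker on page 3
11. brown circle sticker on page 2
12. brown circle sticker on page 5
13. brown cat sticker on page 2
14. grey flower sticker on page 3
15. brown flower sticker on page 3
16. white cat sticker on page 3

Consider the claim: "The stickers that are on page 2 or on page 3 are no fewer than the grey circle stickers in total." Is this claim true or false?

|stickers on page 2 or on page 3| = 13.
|grey circle stickers| = 1.
The claim requires 13 ≥ 1, which holds.

True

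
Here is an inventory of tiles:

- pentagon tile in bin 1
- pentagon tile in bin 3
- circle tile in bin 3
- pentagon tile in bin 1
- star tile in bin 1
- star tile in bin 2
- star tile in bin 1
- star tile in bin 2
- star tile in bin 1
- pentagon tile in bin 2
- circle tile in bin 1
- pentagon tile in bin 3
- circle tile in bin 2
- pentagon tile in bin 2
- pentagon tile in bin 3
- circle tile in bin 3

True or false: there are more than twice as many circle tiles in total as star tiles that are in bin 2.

There are 4 circle tiles.
There are 2 star tiles in bin 2.
The claim requires 4 > 2 × 2 = 4, which does not hold.

False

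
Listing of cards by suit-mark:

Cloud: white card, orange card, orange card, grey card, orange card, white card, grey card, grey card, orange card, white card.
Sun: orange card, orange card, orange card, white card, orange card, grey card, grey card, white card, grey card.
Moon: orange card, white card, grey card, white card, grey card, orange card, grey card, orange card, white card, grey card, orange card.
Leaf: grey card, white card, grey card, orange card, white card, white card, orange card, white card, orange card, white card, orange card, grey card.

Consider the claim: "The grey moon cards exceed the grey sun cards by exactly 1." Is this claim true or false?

There are 4 grey moon cards.
There are 3 grey sun cards.
The claim requires 4 − 3 (= 1) to equal 1, which holds.

True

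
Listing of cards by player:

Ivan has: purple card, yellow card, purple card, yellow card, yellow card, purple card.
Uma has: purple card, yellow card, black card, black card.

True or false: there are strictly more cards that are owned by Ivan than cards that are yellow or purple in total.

False

|cards owned by Ivan| = 6.
|cards that are yellow or purple| = 8.
The claim requires 6 > 8, which does not hold.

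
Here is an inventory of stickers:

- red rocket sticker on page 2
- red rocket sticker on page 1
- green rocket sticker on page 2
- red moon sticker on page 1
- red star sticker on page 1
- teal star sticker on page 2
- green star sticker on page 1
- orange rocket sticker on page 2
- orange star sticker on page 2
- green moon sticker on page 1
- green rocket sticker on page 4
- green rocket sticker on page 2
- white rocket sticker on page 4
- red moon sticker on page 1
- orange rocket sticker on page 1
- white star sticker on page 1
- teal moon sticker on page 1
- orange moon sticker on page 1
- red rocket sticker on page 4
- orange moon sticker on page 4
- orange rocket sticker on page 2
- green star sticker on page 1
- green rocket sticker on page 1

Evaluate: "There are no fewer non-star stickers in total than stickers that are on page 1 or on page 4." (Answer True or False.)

non-star stickers: 17.
stickers on page 1 or on page 4: 16.
The claim requires 17 ≥ 16, which holds.

True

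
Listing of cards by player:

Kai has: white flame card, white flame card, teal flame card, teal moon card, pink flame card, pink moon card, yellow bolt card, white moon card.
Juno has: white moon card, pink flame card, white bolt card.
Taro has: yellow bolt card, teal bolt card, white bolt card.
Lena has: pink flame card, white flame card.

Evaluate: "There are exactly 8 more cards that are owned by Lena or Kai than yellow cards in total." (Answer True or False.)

cards owned by Lena or Kai: 10.
yellow cards: 2.
The claim requires 10 − 2 (= 8) to equal 8, which holds.

True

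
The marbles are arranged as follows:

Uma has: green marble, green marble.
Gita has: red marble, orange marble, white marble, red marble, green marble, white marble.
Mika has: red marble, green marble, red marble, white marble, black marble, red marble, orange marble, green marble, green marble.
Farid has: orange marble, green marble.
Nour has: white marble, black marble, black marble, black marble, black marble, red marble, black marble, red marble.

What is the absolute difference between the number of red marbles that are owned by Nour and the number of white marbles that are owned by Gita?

red marbles owned by Nour: 2. white marbles owned by Gita: 2.
|2 − 2| = 2 − 2 = 0.

0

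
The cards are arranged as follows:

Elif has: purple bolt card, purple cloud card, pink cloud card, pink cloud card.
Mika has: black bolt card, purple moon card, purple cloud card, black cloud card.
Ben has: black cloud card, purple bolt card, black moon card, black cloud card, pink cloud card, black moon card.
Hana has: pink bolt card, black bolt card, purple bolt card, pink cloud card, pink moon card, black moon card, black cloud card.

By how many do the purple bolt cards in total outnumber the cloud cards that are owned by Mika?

purple bolt cards: 3.
cloud cards owned by Mika: 2.
3 − 2 = 1.

1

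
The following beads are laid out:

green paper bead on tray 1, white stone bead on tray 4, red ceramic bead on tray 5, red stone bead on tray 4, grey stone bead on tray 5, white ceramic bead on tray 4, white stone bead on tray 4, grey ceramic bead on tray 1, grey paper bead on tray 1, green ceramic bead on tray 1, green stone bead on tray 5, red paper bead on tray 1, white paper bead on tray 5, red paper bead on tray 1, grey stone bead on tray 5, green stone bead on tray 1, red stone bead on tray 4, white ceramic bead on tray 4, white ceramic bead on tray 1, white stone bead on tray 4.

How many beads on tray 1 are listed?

8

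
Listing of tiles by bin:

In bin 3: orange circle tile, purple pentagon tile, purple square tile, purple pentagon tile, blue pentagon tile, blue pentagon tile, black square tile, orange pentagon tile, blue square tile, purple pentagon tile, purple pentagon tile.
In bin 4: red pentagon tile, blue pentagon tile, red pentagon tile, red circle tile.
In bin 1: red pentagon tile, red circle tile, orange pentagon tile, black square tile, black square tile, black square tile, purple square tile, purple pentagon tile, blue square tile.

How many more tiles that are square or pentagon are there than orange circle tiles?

20

tiles that are square or pentagon: 21.
orange circle tiles: 1.
21 − 1 = 20.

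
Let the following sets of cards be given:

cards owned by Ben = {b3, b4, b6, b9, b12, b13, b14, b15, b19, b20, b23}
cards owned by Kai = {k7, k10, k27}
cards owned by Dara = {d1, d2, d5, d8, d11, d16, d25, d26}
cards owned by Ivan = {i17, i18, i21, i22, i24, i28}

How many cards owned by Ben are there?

11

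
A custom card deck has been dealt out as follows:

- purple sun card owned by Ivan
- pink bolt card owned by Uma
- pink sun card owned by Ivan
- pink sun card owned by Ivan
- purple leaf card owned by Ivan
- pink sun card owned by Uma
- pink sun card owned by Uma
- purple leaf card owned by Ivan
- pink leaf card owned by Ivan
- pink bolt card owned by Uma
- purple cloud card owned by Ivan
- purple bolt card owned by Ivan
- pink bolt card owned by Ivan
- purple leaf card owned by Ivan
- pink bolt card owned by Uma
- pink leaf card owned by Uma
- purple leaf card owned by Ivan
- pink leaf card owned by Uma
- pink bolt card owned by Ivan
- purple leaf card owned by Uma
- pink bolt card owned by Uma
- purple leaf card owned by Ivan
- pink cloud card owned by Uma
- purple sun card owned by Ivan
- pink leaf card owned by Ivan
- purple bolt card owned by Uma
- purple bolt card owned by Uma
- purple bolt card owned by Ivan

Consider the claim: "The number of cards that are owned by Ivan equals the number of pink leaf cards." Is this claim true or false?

|cards owned by Ivan| = 16.
|pink leaf cards| = 4.
The claim requires 16 = 4, which does not hold.

False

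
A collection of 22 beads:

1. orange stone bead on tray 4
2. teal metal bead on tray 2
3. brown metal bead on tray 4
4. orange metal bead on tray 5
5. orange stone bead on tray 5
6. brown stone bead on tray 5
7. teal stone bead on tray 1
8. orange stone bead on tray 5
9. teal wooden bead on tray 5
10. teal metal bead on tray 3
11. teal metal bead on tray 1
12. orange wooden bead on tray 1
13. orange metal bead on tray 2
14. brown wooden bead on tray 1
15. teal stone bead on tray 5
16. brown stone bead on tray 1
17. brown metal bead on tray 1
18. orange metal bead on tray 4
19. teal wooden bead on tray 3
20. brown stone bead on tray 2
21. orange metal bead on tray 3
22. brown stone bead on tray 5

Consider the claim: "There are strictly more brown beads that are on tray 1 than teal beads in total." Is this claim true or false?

False

There are 3 brown beads on tray 1.
There are 7 teal beads.
The claim requires 3 > 7, which does not hold.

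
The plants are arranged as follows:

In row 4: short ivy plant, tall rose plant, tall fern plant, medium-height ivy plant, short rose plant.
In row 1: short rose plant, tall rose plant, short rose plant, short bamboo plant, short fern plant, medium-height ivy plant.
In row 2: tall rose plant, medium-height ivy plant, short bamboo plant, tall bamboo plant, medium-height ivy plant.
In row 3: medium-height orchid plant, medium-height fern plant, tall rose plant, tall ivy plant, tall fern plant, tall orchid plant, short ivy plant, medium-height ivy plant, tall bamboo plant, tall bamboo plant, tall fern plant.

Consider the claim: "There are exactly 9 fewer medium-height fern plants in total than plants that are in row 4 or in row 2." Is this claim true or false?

True

|medium-height fern plants| = 1.
|plants in row 4 or in row 2| = 10.
The claim requires 10 − 1 (= 9) to equal 9, which holds.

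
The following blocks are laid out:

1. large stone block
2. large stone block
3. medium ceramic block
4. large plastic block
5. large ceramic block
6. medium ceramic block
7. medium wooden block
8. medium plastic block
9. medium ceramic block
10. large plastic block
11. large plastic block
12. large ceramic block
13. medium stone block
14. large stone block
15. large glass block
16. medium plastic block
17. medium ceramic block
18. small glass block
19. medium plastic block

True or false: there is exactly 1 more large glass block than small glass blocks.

There is 1 large glass block.
There is 1 small glass block.
The claim requires 1 − 1 (= 0) to equal 1, which does not hold.

False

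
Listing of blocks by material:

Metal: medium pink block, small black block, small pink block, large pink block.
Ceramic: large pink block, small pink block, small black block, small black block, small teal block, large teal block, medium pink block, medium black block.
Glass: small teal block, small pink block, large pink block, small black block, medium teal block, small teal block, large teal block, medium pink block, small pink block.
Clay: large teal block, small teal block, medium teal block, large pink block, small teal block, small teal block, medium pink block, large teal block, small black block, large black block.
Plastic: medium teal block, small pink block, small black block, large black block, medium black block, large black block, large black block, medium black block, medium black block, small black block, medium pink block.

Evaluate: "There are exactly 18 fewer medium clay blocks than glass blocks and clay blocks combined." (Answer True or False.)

medium clay blocks: 2.
glass blocks: 9; clay blocks: 10; combined: 9 + 10 = 19.
The claim requires 19 − 2 (= 17) to equal 18, which does not hold.

False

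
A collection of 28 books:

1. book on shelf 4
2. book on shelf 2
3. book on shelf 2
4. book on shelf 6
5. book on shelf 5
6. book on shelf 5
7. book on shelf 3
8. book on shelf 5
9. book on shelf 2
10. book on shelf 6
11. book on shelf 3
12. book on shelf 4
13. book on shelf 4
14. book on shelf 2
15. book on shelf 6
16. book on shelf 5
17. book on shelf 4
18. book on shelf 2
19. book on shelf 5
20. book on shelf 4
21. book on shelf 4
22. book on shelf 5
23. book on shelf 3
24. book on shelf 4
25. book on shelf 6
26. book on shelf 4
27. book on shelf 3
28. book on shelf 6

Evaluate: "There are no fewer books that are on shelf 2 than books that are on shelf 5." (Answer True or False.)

books on shelf 2: 5.
books on shelf 5: 6.
The claim requires 5 ≥ 6, which does not hold.

False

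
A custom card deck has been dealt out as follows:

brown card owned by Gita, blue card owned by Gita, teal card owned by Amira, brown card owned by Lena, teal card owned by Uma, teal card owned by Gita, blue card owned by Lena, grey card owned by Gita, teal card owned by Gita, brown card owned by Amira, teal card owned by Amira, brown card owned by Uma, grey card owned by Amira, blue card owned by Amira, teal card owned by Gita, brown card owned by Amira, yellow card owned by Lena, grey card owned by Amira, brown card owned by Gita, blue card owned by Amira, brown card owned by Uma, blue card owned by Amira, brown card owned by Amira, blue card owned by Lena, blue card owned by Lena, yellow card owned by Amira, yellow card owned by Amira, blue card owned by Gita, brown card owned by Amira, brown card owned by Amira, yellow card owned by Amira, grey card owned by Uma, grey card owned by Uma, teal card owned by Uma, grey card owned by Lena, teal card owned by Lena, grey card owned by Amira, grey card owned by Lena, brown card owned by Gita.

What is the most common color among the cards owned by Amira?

Counts by color (restricted to cards owned by Amira): brown 5, yellow 3, grey 3, blue 3, teal 2.
The maximum is 5, held uniquely by brown.

brown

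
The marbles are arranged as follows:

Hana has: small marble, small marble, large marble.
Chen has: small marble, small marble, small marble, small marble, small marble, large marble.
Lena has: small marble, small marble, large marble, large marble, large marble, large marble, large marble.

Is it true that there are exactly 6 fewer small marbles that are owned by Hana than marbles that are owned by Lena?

|small marbles owned by Hana| = 2.
|marbles owned by Lena| = 7.
The claim requires 7 − 2 (= 5) to equal 6, which does not hold.

False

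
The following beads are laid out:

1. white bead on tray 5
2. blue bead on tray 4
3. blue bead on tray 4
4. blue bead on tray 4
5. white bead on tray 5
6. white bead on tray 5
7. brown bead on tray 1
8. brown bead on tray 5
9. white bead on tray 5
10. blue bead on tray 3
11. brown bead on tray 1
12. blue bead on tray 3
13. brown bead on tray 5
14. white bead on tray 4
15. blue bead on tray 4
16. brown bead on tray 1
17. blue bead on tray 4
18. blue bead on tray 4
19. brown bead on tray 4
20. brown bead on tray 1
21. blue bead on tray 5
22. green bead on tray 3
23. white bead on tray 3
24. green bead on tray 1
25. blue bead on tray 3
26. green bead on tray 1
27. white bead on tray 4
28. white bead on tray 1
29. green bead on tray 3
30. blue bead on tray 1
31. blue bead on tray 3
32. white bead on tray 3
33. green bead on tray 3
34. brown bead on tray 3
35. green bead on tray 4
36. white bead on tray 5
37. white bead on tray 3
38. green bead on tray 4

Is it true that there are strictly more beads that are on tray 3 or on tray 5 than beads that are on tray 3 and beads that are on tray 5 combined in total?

False

|beads on tray 3 or on tray 5| = 19.
beads on tray 3: 11; beads on tray 5: 8; combined: 11 + 8 = 19.
The claim requires 19 > 19, which does not hold.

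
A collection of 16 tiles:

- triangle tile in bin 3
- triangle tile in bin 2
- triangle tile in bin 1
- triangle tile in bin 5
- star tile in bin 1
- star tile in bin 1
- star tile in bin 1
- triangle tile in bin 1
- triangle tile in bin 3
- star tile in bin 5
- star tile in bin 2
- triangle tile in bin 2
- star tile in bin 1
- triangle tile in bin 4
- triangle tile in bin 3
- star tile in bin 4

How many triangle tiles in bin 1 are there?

2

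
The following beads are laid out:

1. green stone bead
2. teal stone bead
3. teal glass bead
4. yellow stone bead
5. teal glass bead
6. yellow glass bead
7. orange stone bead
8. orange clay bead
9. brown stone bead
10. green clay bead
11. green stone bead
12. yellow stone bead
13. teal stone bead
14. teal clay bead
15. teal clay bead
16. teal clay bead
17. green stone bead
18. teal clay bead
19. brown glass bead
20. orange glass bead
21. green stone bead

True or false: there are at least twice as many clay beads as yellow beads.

True

|clay beads| = 6.
|yellow beads| = 3.
The claim requires 6 ≥ 2 × 3 = 6, which holds.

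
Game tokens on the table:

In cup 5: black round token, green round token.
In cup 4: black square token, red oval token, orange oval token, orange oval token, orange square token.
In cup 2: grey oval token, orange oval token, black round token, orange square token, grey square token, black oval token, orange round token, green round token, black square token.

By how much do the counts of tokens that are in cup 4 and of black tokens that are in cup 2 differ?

tokens in cup 4: 5. black tokens in cup 2: 3.
|5 − 3| = 5 − 3 = 2.

2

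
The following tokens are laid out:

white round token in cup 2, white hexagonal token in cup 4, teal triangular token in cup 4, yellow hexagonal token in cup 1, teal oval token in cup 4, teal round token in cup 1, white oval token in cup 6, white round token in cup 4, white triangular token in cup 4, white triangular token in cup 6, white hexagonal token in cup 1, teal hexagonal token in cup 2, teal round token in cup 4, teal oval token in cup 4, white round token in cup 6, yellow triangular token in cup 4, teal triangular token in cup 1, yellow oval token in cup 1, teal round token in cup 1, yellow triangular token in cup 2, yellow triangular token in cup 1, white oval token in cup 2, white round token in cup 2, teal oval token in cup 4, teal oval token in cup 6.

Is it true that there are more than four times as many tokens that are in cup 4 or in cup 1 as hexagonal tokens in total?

False

|tokens in cup 4 or in cup 1| = 16.
|hexagonal tokens| = 4.
The claim requires 16 > 4 × 4 = 16, which does not hold.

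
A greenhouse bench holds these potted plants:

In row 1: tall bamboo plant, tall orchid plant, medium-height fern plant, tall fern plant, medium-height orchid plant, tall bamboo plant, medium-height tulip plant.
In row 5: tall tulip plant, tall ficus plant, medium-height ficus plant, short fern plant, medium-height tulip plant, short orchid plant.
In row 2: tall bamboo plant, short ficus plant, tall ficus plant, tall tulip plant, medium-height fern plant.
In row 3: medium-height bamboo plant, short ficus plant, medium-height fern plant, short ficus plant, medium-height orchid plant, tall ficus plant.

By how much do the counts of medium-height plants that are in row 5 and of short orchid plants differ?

1

medium-height plants in row 5: 2. short orchid plants: 1.
|2 − 1| = 2 − 1 = 1.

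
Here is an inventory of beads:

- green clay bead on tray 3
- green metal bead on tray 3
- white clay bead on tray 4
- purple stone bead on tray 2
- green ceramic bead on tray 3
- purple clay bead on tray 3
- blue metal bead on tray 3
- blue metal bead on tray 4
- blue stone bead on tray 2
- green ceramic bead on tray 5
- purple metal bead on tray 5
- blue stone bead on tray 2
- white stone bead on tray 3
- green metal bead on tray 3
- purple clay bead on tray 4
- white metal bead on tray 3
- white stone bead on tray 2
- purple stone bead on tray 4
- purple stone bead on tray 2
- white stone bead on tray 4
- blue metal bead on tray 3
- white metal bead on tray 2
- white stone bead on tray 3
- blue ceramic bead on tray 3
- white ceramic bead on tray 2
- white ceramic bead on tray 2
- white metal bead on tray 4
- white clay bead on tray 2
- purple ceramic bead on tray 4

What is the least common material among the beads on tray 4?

Counts by material (restricted to beads on tray 4): clay 2, stone 2, metal 2, ceramic 1.
The minimum is 1, held uniquely by ceramic.

ceramic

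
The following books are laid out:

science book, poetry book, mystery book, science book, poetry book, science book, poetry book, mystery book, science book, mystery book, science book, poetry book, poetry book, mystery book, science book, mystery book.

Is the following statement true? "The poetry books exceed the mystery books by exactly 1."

False

|poetry books| = 5.
|mystery books| = 5.
The claim requires 5 − 5 (= 0) to equal 1, which does not hold.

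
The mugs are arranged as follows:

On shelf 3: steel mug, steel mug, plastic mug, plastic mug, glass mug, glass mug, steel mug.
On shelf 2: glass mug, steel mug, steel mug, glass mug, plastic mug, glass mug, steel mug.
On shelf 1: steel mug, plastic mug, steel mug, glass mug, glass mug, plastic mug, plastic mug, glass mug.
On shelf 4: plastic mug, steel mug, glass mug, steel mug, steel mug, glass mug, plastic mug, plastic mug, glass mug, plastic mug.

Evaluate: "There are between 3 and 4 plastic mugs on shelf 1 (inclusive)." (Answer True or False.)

True

plastic mugs on shelf 1: 3.
The claim requires 3 ≤ 3 ≤ 4, which holds.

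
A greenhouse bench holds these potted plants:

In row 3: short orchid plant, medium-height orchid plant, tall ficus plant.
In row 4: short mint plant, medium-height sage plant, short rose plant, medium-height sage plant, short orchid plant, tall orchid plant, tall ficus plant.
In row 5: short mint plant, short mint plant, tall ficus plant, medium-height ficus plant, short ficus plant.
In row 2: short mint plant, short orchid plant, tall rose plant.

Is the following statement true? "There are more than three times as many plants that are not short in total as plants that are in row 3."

plants that are not short: 9.
plants in row 3: 3.
The claim requires 9 > 3 × 3 = 9, which does not hold.

False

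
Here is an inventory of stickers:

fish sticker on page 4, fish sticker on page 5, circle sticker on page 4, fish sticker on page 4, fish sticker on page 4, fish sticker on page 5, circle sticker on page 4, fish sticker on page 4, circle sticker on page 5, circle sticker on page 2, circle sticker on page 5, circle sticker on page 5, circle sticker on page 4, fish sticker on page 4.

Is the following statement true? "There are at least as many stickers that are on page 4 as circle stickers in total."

There are 8 stickers on page 4.
There are 7 circle stickers.
The claim requires 8 ≥ 7, which holds.

True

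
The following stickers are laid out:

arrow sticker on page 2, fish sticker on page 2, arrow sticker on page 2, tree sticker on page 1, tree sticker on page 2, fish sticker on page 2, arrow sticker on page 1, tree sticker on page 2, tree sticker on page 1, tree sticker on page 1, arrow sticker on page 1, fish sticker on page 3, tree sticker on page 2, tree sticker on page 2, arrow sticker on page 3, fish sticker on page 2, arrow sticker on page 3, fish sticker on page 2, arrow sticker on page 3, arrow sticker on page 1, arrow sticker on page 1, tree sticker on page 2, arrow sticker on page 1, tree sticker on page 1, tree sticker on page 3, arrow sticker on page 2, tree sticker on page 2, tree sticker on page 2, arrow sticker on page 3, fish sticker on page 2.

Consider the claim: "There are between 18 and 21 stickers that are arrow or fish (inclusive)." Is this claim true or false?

True

stickers that are arrow or fish: 18.
The claim requires 18 ≤ 18 ≤ 21, which holds.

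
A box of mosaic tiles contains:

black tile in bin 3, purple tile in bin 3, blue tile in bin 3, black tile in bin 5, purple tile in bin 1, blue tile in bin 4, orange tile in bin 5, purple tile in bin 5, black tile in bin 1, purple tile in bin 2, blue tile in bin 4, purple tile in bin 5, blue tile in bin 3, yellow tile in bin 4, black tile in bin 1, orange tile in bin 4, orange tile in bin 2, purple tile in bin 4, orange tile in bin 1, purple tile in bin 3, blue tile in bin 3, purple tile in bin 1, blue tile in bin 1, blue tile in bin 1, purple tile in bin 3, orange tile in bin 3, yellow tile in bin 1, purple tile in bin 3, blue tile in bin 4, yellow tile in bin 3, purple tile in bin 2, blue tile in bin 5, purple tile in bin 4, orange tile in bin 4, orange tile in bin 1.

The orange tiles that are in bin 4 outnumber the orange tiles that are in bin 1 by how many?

orange tiles in bin 4: 2.
orange tiles in bin 1: 2.
2 − 2 = 0.

0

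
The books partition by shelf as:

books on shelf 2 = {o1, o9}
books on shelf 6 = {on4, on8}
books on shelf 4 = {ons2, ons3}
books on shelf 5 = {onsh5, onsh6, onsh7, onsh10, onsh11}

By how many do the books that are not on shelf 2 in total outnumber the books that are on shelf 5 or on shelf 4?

books that are not on shelf 2: 9.
books on shelf 5 or on shelf 4: 7.
9 − 7 = 2.

2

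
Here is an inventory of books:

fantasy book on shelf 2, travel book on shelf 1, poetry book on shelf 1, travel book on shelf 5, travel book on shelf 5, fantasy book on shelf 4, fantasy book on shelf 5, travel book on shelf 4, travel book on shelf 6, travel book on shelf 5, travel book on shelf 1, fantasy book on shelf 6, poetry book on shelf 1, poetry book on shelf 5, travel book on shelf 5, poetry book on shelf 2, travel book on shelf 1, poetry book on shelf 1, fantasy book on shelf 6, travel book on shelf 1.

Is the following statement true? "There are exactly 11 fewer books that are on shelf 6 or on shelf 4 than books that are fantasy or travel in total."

False

There are 5 books on shelf 6 or on shelf 4.
There are 15 books that are fantasy or travel.
The claim requires 15 − 5 (= 10) to equal 11, which does not hold.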